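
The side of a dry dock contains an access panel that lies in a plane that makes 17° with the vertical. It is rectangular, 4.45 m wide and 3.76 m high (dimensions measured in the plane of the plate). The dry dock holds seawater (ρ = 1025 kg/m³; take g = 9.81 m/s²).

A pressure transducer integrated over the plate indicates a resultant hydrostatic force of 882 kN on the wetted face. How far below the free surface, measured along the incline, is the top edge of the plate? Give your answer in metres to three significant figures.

γ = ρg = 1025 × 9.81 / 1000 = 10.05525 kN/m³.
A = 4.45 × 3.76 = 16.732 m².
From F = γ·h_c·A, the centroid depth is h_c = 882/(10.05525 × 16.732) = 5.24237 m.
The plate makes 17° with the vertical, i.e. θ = 90° − 17° = 73° to the horizontal. Measuring y along the incline from the free-surface line, vertical depth h = y·sinθ with sinθ = 0.956305.
Along the incline, y_c = h_c/sinθ = 5.24237/0.956305 = 5.4819 m.
The centroid lies 3.76/2 = 1.88 m below the top edge, so the top edge sits at y_top = 5.4819 − 1.88 = 3.6019 m along the incline.

y_top ≈ 3.60 m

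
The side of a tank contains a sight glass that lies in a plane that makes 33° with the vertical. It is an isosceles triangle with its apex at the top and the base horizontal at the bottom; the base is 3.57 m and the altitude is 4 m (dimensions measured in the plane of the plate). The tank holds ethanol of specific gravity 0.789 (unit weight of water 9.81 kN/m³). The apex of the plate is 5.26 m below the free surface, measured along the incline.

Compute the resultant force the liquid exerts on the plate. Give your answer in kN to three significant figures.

γ = 0.789 × 9.81 = 7.74009 kN/m³.
The plate makes 33° with the vertical, i.e. θ = 90° − 33° = 57° to the horizontal. Measuring y along the incline from the free-surface line, vertical depth h = y·sinθ with sinθ = 0.838671.
With the apex up, the centroid sits 2h/3 = 2 × 4/3 = 2.66667 m below the apex, so y_c = 5.26 + 2.66667 = 7.92667 m and h_c = 7.92667 × 0.838671 = 6.64787 m.
A = ½ × 3.57 × 4 = 7.14 m².
Resultant F = γ·h_c·A = 7.74009 × 6.64787 × 7.14 = 367.39 kN.

F ≈ 367 kN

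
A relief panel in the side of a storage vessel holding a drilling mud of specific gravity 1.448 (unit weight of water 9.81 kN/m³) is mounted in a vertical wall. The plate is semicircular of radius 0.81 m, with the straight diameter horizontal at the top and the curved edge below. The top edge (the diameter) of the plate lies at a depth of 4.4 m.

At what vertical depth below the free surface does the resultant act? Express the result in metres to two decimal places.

h_p = 4.75 m

γ = 1.448 × 9.81 = 14.20488 kN/m³.
The centroid of a semicircle lies 4r/(3π) = 0.343775 m from the diameter, here below the top edge, so the centroid depth is h_c = 4.4 + 0.343775 = 4.74378 m.
A = πr²/2 = π × 0.81²/2 = 1.0306 m².
Resultant F = γ·h_c·A = 14.20488 × 4.74378 × 1.0306 = 69.4468 kN.
I_c = (π/8 − 8/(9π))·r⁴ = 0.109757 × 0.81⁴ = 0.0472468 m⁴.
Centre of pressure: y_p = y_c + I_c/(y_c·A) = 4.74378 + 0.0472468/(4.74378 × 1.0306) = 4.74378 + 0.00966402 = 4.75344 m along the plane.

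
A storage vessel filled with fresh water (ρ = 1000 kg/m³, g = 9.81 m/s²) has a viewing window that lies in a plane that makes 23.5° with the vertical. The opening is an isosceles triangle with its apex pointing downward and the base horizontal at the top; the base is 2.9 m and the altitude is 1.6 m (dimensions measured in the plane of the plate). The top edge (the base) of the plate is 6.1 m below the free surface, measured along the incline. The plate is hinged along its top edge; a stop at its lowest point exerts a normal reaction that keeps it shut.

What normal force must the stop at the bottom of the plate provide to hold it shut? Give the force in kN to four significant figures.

P ≈ 48.00 kN

γ = ρg = 1000 × 9.81 = 9810 N/m³ = 9.81 kN/m³.
The plate makes 23.5° with the vertical, i.e. θ = 90° − 23.5° = 66.5° to the horizontal. Measuring y along the incline from the free-surface line, vertical depth h = y·sinθ with sinθ = 0.917060.
With the apex down, the centroid sits h/3 = 1.6/3 = 0.533333 m below the base (the top edge), so y_c = 6.1 + 0.533333 = 6.63333 m and h_c = 6.63333 × 0.917060 = 6.08316 m.
A = ½ × 2.9 × 1.6 = 2.32 m².
Resultant F = γ·h_c·A = 9.81 × 6.08316 × 2.32 = 138.448 kN.
I_c = b·h³/36 = 2.9 × 1.6³/36 = 0.329956 m⁴.
Centre of pressure: y_p = y_c + I_c/(y_c·A) = 6.63333 + 0.329956/(6.63333 × 2.32) = 6.63333 + 0.0214406 = 6.65477 m along the plane.
The resultant acts 0.533333 + 0.0214406 = 0.554774 m (along the plate) below the hinge at the top edge, so the moment about the hinge is M = F × 0.554774 = 138.448 × 0.554774 = 76.8074 kN·m.
A normal force at the bottom, 1.6 m from the hinge, must supply this moment: P = 76.8074/1.6 = 48.0046 kN.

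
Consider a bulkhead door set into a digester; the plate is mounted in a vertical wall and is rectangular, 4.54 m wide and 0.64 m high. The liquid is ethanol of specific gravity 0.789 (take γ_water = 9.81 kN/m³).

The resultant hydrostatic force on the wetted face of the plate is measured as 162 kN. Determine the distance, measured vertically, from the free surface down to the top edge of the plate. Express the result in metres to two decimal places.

d_top ≈ 6.88 m

γ = 0.789 × 9.81 = 7.74009 kN/m³.
A = 4.54 × 0.64 = 2.9056 m².
From F = γ·h_c·A, the centroid depth is h_c = 162/(7.74009 × 2.9056) = 7.20333 m.
The centroid lies 0.64/2 = 0.32 m below the top edge, so the top edge sits at h_top = 7.20333 − 0.32 = 6.88333 m below the surface.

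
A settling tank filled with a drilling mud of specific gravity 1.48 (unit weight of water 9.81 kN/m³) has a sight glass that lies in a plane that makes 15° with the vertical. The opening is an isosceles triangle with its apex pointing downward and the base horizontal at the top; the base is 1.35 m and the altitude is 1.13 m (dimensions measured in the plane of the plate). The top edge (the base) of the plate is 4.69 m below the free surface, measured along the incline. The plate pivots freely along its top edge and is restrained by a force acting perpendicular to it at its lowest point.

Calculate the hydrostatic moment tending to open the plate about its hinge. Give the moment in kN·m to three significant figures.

γ = 1.48 × 9.81 = 14.5188 kN/m³.
The plate makes 15° with the vertical, i.e. θ = 90° − 15° = 75° to the horizontal. Measuring y along the incline from the free-surface line, vertical depth h = y·sinθ with sinθ = 0.965926.
With the apex down, the centroid sits h/3 = 1.13/3 = 0.376667 m below the base (the top edge), so y_c = 4.69 + 0.376667 = 5.06667 m and h_c = 5.06667 × 0.965926 = 4.89403 m.
A = ½ × 1.35 × 1.13 = 0.76275 m².
Resultant F = γ·h_c·A = 14.5188 × 4.89403 × 0.76275 = 54.1975 kN.
I_c = b·h³/36 = 1.35 × 1.13³/36 = 0.0541086 m⁴.
Centre of pressure: y_p = y_c + I_c/(y_c·A) = 5.06667 + 0.0541086/(5.06667 × 0.76275) = 5.06667 + 0.0140011 = 5.08067 m along the plane.
The resultant acts 0.376667 + 0.0140011 = 0.390668 m (along the plate) below the hinge at the top edge, so the moment about the hinge is M = F × 0.390668 = 54.1975 × 0.390668 = 21.1732 kN·m.

M ≈ 21.2 kN·m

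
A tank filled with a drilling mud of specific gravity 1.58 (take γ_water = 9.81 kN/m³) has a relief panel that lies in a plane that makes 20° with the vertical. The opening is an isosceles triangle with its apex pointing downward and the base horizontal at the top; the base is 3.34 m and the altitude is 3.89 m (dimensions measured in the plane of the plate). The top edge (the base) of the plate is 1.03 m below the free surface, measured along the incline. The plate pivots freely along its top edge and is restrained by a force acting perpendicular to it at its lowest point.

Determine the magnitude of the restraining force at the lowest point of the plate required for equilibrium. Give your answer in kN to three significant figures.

P ≈ 93.8 kN

γ = 1.58 × 9.81 = 15.4998 kN/m³.
The plate makes 20° with the vertical, i.e. θ = 90° − 20° = 70° to the horizontal. Measuring y along the incline from the free-surface line, vertical depth h = y·sinθ with sinθ = 0.939693.
With the apex down, the centroid sits h/3 = 3.89/3 = 1.29667 m below the base (the top edge), so y_c = 1.03 + 1.29667 = 2.32667 m and h_c = 2.32667 × 0.939693 = 2.18636 m.
A = ½ × 3.34 × 3.89 = 6.4963 m².
Resultant F = γ·h_c·A = 15.4998 × 2.18636 × 6.4963 = 220.148 kN.
I_c = b·h³/36 = 3.34 × 3.89³/36 = 5.46126 m⁴.
Centre of pressure: y_p = y_c + I_c/(y_c·A) = 2.32667 + 5.46126/(2.32667 × 6.4963) = 2.32667 + 0.36132 = 2.68799 m along the plane.
The resultant acts 1.29667 + 0.36132 = 1.65799 m (along the plate) below the hinge at the top edge, so the moment about the hinge is M = F × 1.65799 = 220.148 × 1.65799 = 365.003 kN·m.
A normal force at the bottom, 3.89 m from the hinge, must supply this moment: P = 365.003/3.89 = 93.8311 kN.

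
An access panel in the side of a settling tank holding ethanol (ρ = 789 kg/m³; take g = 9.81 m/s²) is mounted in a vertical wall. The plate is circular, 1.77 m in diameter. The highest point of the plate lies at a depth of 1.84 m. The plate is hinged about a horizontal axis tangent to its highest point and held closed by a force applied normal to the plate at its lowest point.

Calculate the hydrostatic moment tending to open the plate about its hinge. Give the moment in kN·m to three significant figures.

M ≈ 49.7 kN·m

γ = ρg = 789 × 9.81 / 1000 = 7.74009 kN/m³.
The centroid is at the centre, 0.885 m below the top of the plate, so the centroid depth is h_c = 1.84 + 0.885 = 2.725 m.
A = π(0.885)² = 2.46057 m².
Resultant F = γ·h_c·A = 7.74009 × 2.725 × 2.46057 = 51.8977 kN.
I_c = πr⁴/4 = π × 0.885⁴/4 = 0.481796 m⁴.
Centre of pressure: y_p = y_c + I_c/(y_c·A) = 2.725 + 0.481796/(2.725 × 2.46057) = 2.725 + 0.0718557 = 2.79686 m along the plane.
The resultant acts 0.885 + 0.0718557 = 0.956856 m (along the plate) below the hinge at the top edge, so the moment about the hinge is M = F × 0.956856 = 51.8977 × 0.956856 = 49.6586 kN·m.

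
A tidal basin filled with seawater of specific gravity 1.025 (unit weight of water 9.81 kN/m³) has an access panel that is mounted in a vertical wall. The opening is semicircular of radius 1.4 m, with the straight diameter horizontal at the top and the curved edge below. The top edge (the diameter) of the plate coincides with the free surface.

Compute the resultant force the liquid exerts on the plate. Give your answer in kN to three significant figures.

γ = 1.025 × 9.81 = 10.05525 kN/m³.
The centroid of a semicircle lies 4r/(3π) = 0.594178 m from the diameter, here below the top edge, so the centroid depth is h_c = 0.594178 m.
A = πr²/2 = π × 1.4²/2 = 3.07876 m².
Resultant F = γ·h_c·A = 10.05525 × 0.594178 × 3.07876 = 18.3944 kN.

F ≈ 18.4 kN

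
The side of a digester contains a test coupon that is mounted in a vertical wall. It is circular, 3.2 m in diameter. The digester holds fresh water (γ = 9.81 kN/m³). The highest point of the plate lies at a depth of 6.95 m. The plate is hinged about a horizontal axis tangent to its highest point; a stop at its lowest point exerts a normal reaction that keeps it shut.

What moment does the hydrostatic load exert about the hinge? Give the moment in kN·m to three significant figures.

M ≈ 1130 kN·m

γ = 9.81 kN/m³.
The centroid is at the centre, 1.6 m below the top of the plate, so the centroid depth is h_c = 6.95 + 1.6 = 8.55 m.
A = π(1.6)² = 8.04248 m².
Resultant F = γ·h_c·A = 9.81 × 8.55 × 8.04248 = 674.567 kN.
I_c = πr⁴/4 = π × 1.6⁴/4 = 5.14719 m⁴.
Centre of pressure: y_p = y_c + I_c/(y_c·A) = 8.55 + 5.14719/(8.55 × 8.04248) = 8.55 + 0.0748538 = 8.62485 m along the plane.
The resultant acts 1.6 + 0.0748538 = 1.67485 m (along the plate) below the hinge at the top edge, so the moment about the hinge is M = F × 1.67485 = 674.567 × 1.67485 = 1129.8 kN·m.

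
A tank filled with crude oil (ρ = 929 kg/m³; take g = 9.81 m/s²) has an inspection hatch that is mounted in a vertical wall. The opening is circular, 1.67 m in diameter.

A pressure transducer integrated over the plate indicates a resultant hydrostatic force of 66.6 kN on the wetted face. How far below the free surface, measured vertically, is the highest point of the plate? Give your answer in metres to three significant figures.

γ = ρg = 929 × 9.81 / 1000 = 9.11349 kN/m³.
A = π(0.835)² = 2.1904 m².
From F = γ·h_c·A, the centroid depth is h_c = 66.6/(9.11349 × 2.1904) = 3.33631 m.
The centroid is at the centre, 0.835 m below the top of the plate, so the highest point sits at h_top = 3.33631 − 0.835 = 2.50131 m below the surface.

d_top ≈ 2.50 m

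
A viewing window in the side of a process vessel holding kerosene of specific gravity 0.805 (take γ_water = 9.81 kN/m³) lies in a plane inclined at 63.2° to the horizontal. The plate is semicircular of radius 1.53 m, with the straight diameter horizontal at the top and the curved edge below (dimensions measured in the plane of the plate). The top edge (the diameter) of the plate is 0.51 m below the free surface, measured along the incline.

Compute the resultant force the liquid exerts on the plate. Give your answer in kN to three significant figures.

γ = 0.805 × 9.81 = 7.89705 kN/m³.
Let θ = 63.2° be the plate's angle to the horizontal; measure y along the incline from where the plane meets the free surface. Vertical depth h = y·sinθ with sinθ = 0.892586.
The centroid of a semicircle lies 4r/(3π) = 0.649352 m from the diameter, here below the top edge, so y_c = 0.51 + 0.649352 = 1.15935 m and h_c = 1.15935 × 0.892586 = 1.03482 m.
A = πr²/2 = π × 1.53²/2 = 3.67708 m².
Resultant F = γ·h_c·A = 7.89705 × 1.03482 × 3.67708 = 30.0492 kN.

F ≈ 30.0 kN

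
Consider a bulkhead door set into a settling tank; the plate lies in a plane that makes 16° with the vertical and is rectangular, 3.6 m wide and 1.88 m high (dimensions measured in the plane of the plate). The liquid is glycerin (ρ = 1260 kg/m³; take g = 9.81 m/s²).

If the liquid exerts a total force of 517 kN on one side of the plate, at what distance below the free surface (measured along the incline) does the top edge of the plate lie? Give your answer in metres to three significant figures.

y_top ≈ 5.49 m

γ = ρg = 1260 × 9.81 / 1000 = 12.3606 kN/m³.
A = 3.6 × 1.88 = 6.768 m².
From F = γ·h_c·A, the centroid depth is h_c = 517/(12.3606 × 6.768) = 6.18003 m.
The plate makes 16° with the vertical, i.e. θ = 90° − 16° = 74° to the horizontal. Measuring y along the incline from the free-surface line, vertical depth h = y·sinθ with sinθ = 0.961262.
Along the incline, y_c = h_c/sinθ = 6.18003/0.961262 = 6.42908 m.
The centroid lies 1.88/2 = 0.94 m below the top edge, so the top edge sits at y_top = 6.42908 − 0.94 = 5.48908 m along the incline.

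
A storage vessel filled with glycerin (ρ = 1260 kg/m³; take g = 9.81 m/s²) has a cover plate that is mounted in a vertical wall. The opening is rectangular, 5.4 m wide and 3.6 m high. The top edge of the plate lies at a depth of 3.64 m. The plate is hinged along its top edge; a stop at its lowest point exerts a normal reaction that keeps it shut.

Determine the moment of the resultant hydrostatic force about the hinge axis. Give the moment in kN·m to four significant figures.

γ = ρg = 1260 × 9.81 / 1000 = 12.3606 kN/m³.
The centroid lies 3.6/2 = 1.8 m below the top edge, so the centroid depth is h_c = 3.64 + 1.8 = 5.44 m.
A = 5.4 × 3.6 = 19.44 m².
Resultant F = γ·h_c·A = 12.3606 × 5.44 × 19.44 = 1307.18 kN.
I_c = b·h³/12 = 5.4 × 3.6³/12 = 20.9952 m⁴.
Centre of pressure: y_p = y_c + I_c/(y_c·A) = 5.44 + 20.9952/(5.44 × 19.44) = 5.44 + 0.198529 = 5.63853 m along the plane.
The resultant acts 1.8 + 0.198529 = 1.99853 m (along the plate) below the hinge at the top edge, so the moment about the hinge is M = F × 1.99853 = 1307.18 × 1.99853 = 2612.44 kN·m.

M ≈ 2612 kN·m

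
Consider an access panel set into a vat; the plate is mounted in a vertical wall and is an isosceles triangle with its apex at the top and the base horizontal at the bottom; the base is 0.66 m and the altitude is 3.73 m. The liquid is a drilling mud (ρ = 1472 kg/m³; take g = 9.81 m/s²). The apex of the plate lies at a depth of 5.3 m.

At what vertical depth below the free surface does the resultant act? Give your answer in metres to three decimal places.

γ = ρg = 1472 × 9.81 / 1000 = 14.44032 kN/m³.
With the apex up, the centroid sits 2h/3 = 2 × 3.73/3 = 2.48667 m below the apex, so the centroid depth is h_c = 5.3 + 2.48667 = 7.78667 m.
A = ½ × 0.66 × 3.73 = 1.2309 m².
Resultant F = γ·h_c·A = 14.44032 × 7.78667 × 1.2309 = 138.405 kN.
I_c = b·h³/36 = 0.66 × 3.73³/36 = 0.95141 m⁴.
Centre of pressure: y_p = y_c + I_c/(y_c·A) = 7.78667 + 0.95141/(7.78667 × 1.2309) = 7.78667 + 0.0992643 = 7.88593 m along the plane.

h_p = 7.886 m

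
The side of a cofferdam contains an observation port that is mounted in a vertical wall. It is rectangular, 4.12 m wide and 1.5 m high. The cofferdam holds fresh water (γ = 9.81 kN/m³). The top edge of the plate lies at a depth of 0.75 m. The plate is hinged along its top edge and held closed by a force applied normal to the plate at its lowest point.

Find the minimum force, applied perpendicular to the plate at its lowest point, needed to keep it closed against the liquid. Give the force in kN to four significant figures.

γ = 9.81 kN/m³.
The centroid lies 1.5/2 = 0.75 m below the top edge, so the centroid depth is h_c = 0.75 + 0.75 = 1.5 m.
A = 4.12 × 1.5 = 6.18 m².
Resultant F = γ·h_c·A = 9.81 × 1.5 × 6.18 = 90.9387 kN.
I_c = b·h³/12 = 4.12 × 1.5³/12 = 1.15875 m⁴.
Centre of pressure: y_p = y_c + I_c/(y_c·A) = 1.5 + 1.15875/(1.5 × 6.18) = 1.5 + 0.125 = 1.625 m along the plane.
The resultant acts 0.75 + 0.125 = 0.875 m (along the plate) below the hinge at the top edge, so the moment about the hinge is M = F × 0.875 = 90.9387 × 0.875 = 79.5714 kN·m.
A normal force at the bottom, 1.5 m from the hinge, must supply this moment: P = 79.5714/1.5 = 53.0476 kN.

P ≈ 53.05 kN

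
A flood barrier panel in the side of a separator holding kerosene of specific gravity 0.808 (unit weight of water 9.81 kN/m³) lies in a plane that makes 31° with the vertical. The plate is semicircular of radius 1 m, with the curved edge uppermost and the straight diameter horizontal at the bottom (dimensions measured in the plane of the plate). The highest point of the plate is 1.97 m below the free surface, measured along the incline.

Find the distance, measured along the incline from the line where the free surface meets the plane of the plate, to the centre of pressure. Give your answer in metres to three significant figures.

y_p = 2.57 m

γ = 0.808 × 9.81 = 7.92648 kN/m³.
The plate makes 31° with the vertical, i.e. θ = 90° − 31° = 59° to the horizontal. Measuring y along the incline from the free-surface line, vertical depth h = y·sinθ with sinθ = 0.857167.
The centroid lies 4r/(3π) = 0.424413 m above the diameter, so r − 4r/(3π) = 1 − 0.424413 = 0.575587 m below the topmost point, so y_c = 1.97 + 0.575587 = 2.54559 m and h_c = 2.54559 × 0.857167 = 2.182 m.
A = πr²/2 = π × 1²/2 = 1.5708 m².
Resultant F = γ·h_c·A = 7.92648 × 2.182 × 1.5708 = 27.1679 kN.
I_c = (π/8 − 8/(9π))·r⁴ = 0.109757 × 1⁴ = 0.109757 m⁴.
Centre of pressure: y_p = y_c + I_c/(y_c·A) = 2.54559 + 0.109757/(2.54559 × 1.5708) = 2.54559 + 0.0274488 = 2.57304 m along the plane.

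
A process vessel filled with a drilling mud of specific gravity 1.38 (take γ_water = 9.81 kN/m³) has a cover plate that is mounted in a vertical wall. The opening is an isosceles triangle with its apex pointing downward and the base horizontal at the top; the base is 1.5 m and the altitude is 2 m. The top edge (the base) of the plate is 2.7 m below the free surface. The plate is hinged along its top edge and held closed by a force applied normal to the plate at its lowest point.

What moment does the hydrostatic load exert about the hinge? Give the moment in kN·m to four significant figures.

γ = 1.38 × 9.81 = 13.5378 kN/m³.
With the apex down, the centroid sits h/3 = 2/3 = 0.666667 m below the base (the top edge), so the centroid depth is h_c = 2.7 + 0.666667 = 3.36667 m.
A = ½ × 1.5 × 2 = 1.5 m².
Resultant F = γ·h_c·A = 13.5378 × 3.36667 × 1.5 = 68.366 kN.
I_c = b·h³/36 = 1.5 × 2³/36 = 0.333333 m⁴.
Centre of pressure: y_p = y_c + I_c/(y_c·A) = 3.36667 + 0.333333/(3.36667 × 1.5) = 3.36667 + 0.0660065 = 3.43268 m along the plane.
The resultant acts 0.666667 + 0.0660065 = 0.732673 m (along the plate) below the hinge at the top edge, so the moment about the hinge is M = F × 0.732673 = 68.366 × 0.732673 = 50.0899 kN·m.

M ≈ 50.09 kN·m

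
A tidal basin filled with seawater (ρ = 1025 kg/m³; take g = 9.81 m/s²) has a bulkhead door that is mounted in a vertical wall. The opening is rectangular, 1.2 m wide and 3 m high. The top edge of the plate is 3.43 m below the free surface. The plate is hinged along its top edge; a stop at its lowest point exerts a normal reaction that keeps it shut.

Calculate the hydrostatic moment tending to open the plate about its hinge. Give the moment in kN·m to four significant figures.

M ≈ 294.8 kN·m

γ = ρg = 1025 × 9.81 / 1000 = 10.05525 kN/m³.
The centroid lies 3/2 = 1.5 m below the top edge, so the centroid depth is h_c = 3.43 + 1.5 = 4.93 m.
A = 1.2 × 3 = 3.6 m².
Resultant F = γ·h_c·A = 10.05525 × 4.93 × 3.6 = 178.461 kN.
I_c = b·h³/12 = 1.2 × 3³/12 = 2.7 m⁴.
Centre of pressure: y_p = y_c + I_c/(y_c·A) = 4.93 + 2.7/(4.93 × 3.6) = 4.93 + 0.15213 = 5.08213 m along the plane.
The resultant acts 1.5 + 0.15213 = 1.65213 m (along the plate) below the hinge at the top edge, so the moment about the hinge is M = F × 1.65213 = 178.461 × 1.65213 = 294.841 kN·m.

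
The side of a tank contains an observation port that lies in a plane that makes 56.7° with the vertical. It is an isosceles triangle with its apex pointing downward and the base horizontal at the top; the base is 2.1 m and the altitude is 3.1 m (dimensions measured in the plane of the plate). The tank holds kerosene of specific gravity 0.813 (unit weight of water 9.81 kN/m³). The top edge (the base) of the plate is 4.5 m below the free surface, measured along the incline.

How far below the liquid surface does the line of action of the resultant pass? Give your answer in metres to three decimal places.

γ = 0.813 × 9.81 = 7.97553 kN/m³.
The plate makes 56.7° with the vertical, i.e. θ = 90° − 56.7° = 33.3° to the horizontal. Measuring y along the incline from the free-surface line, vertical depth h = y·sinθ with sinθ = 0.549023.
With the apex down, the centroid sits h/3 = 3.1/3 = 1.03333 m below the base (the top edge), so y_c = 4.5 + 1.03333 = 5.53333 m and h_c = 5.53333 × 0.549023 = 3.03793 m.
A = ½ × 2.1 × 3.1 = 3.255 m².
Resultant F = γ·h_c·A = 7.97553 × 3.03793 × 3.255 = 78.8657 kN.
I_c = b·h³/36 = 2.1 × 3.1³/36 = 1.73781 m⁴.
Centre of pressure: y_p = y_c + I_c/(y_c·A) = 5.53333 + 1.73781/(5.53333 × 3.255) = 5.53333 + 0.0964861 = 5.62982 m along the plane.
Vertically, h_p = y_p·sinθ = 5.62982 × 0.549023 = 3.0909 m.

h_p = 3.091 m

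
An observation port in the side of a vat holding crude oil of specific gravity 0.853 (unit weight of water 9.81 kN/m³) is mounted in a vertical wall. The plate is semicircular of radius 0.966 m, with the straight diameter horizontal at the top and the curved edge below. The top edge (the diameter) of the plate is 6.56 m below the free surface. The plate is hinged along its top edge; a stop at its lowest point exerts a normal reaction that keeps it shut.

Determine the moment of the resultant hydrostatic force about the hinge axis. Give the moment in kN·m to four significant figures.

γ = 0.853 × 9.81 = 8.36793 kN/m³.
The centroid of a semicircle lies 4r/(3π) = 0.409983 m from the diameter, here below the top edge, so the centroid depth is h_c = 6.56 + 0.409983 = 6.96998 m.
A = πr²/2 = π × 0.966²/2 = 1.4658 m².
Resultant F = γ·h_c·A = 8.36793 × 6.96998 × 1.4658 = 85.4918 kN.
I_c = (π/8 − 8/(9π))·r⁴ = 0.109757 × 0.966⁴ = 0.0955742 m⁴.
Centre of pressure: y_p = y_c + I_c/(y_c·A) = 6.96998 + 0.0955742/(6.96998 × 1.4658) = 6.96998 + 0.0093548 = 6.97933 m along the plane.
The resultant acts 0.409983 + 0.0093548 = 0.419338 m (along the plate) below the hinge at the top edge, so the moment about the hinge is M = F × 0.419338 = 85.4918 × 0.419338 = 35.85 kN·m.

M ≈ 35.85 kN·m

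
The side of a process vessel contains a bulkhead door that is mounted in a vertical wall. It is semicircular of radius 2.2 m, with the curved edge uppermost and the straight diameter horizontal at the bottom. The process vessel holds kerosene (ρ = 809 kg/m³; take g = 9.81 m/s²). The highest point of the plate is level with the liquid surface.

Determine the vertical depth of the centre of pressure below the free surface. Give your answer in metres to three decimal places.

γ = ρg = 809 × 9.81 / 1000 = 7.93629 kN/m³.
The centroid lies 4r/(3π) = 0.933709 m above the diameter, so r − 4r/(3π) = 2.2 − 0.933709 = 1.26629 m below the topmost point, so the centroid depth is h_c = 1.26629 m.
A = πr²/2 = π × 2.2²/2 = 7.60265 m².
Resultant F = γ·h_c·A = 7.93629 × 1.26629 × 7.60265 = 76.4039 kN.
I_c = (π/8 − 8/(9π))·r⁴ = 0.109757 × 2.2⁴ = 2.57112 m⁴.
Centre of pressure: y_p = y_c + I_c/(y_c·A) = 1.26629 + 2.57112/(1.26629 × 7.60265) = 1.26629 + 0.267069 = 1.53336 m along the plane.

h_p = 1.533 m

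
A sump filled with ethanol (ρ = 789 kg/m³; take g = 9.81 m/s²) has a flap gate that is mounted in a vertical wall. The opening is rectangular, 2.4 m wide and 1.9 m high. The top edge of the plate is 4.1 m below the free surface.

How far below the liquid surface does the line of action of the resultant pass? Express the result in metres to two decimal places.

γ = ρg = 789 × 9.81 / 1000 = 7.74009 kN/m³.
The centroid lies 1.9/2 = 0.95 m below the top edge, so the centroid depth is h_c = 4.1 + 0.95 = 5.05 m.
A = 2.4 × 1.9 = 4.56 m².
Resultant F = γ·h_c·A = 7.74009 × 5.05 × 4.56 = 178.239 kN.
I_c = b·h³/12 = 2.4 × 1.9³/12 = 1.3718 m⁴.
Centre of pressure: y_p = y_c + I_c/(y_c·A) = 5.05 + 1.3718/(5.05 × 4.56) = 5.05 + 0.059571 = 5.10957 m along the plane.

h_p = 5.11 m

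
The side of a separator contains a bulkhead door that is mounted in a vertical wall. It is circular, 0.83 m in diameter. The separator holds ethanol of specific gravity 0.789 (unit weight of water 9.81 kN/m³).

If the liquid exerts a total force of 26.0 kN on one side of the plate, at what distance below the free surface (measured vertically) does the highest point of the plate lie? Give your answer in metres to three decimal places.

γ = 0.789 × 9.81 = 7.74009 kN/m³.
A = π(0.415)² = 0.541061 m².
From F = γ·h_c·A, the centroid depth is h_c = 26.0/(7.74009 × 0.541061) = 6.20842 m.
The centroid is at the centre, 0.415 m below the top of the plate, so the highest point sits at h_top = 6.20842 − 0.415 = 5.79342 m below the surface.

d_top ≈ 5.793 m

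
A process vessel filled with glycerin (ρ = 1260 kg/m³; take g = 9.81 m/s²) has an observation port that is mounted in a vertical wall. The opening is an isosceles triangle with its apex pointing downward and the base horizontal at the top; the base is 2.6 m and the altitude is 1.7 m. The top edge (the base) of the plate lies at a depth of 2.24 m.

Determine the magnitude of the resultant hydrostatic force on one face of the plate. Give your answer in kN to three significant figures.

γ = ρg = 1260 × 9.81 / 1000 = 12.3606 kN/m³.
With the apex down, the centroid sits h/3 = 1.7/3 = 0.566667 m below the base (the top edge), so the centroid depth is h_c = 2.24 + 0.566667 = 2.80667 m.
A = ½ × 2.6 × 1.7 = 2.21 m².
Resultant F = γ·h_c·A = 12.3606 × 2.80667 × 2.21 = 76.6696 kN.

F ≈ 76.7 kN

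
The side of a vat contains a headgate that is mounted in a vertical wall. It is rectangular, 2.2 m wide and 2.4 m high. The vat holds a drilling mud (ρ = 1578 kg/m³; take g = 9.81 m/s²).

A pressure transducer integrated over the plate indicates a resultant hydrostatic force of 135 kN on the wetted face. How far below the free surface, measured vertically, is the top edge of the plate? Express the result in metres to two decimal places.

γ = ρg = 1578 × 9.81 / 1000 = 15.48018 kN/m³.
A = 2.2 × 2.4 = 5.28 m².
From F = γ·h_c·A, the centroid depth is h_c = 135/(15.48018 × 5.28) = 1.65167 m.
The centroid lies 2.4/2 = 1.2 m below the top edge, so the top edge sits at h_top = 1.65167 − 1.2 = 0.45167 m below the surface.

d_top ≈ 0.45 m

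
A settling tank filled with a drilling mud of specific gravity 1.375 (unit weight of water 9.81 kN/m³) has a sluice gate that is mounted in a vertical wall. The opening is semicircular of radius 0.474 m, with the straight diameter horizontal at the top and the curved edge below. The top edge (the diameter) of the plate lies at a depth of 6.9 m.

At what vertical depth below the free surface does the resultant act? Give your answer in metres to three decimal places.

γ = 1.375 × 9.81 = 13.48875 kN/m³.
The centroid of a semicircle lies 4r/(3π) = 0.201172 m from the diameter, here below the top edge, so the centroid depth is h_c = 6.9 + 0.201172 = 7.10117 m.
A = πr²/2 = π × 0.474²/2 = 0.35292 m².
Resultant F = γ·h_c·A = 13.48875 × 7.10117 × 0.35292 = 33.8048 kN.
I_c = (π/8 − 8/(9π))·r⁴ = 0.109757 × 0.474⁴ = 0.00554046 m⁴.
Centre of pressure: y_p = y_c + I_c/(y_c·A) = 7.10117 + 0.00554046/(7.10117 × 0.35292) = 7.10117 + 0.00221075 = 7.10338 m along the plane.

h_p = 7.103 m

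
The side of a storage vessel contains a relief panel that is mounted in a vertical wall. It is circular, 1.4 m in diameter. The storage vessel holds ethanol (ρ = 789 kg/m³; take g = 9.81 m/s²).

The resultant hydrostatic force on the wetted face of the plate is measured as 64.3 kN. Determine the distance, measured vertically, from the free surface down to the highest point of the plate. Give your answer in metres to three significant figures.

γ = ρg = 789 × 9.81 / 1000 = 7.74009 kN/m³.
A = π(0.7)² = 1.53938 m².
From F = γ·h_c·A, the centroid depth is h_c = 64.3/(7.74009 × 1.53938) = 5.39659 m.
The centroid is at the centre, 0.7 m below the top of the plate, so the highest point sits at h_top = 5.39659 − 0.7 = 4.69659 m below the surface.

d_top ≈ 4.70 m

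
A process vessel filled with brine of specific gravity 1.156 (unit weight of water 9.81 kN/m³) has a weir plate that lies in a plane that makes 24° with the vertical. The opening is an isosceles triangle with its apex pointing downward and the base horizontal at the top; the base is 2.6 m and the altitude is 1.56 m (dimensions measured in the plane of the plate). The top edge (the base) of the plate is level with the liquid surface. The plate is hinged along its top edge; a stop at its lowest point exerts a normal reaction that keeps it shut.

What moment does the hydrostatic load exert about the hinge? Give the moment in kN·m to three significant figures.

M ≈ 8.52 kN·m

γ = 1.156 × 9.81 = 11.34036 kN/m³.
The plate makes 24° with the vertical, i.e. θ = 90° − 24° = 66° to the horizontal. Measuring y along the incline from the free-surface line, vertical depth h = y·sinθ with sinθ = 0.913545.
With the apex down, the centroid sits h/3 = 1.56/3 = 0.52 m below the base (the top edge), so y_c = 0.52 m and h_c = 0.52 × 0.913545 = 0.475043 m.
A = ½ × 2.6 × 1.56 = 2.028 m².
Resultant F = γ·h_c·A = 11.34036 × 0.475043 × 2.028 = 10.9252 kN.
I_c = b·h³/36 = 2.6 × 1.56³/36 = 0.274186 m⁴.
Centre of pressure: y_p = y_c + I_c/(y_c·A) = 0.52 + 0.274186/(0.52 × 2.028) = 0.52 + 0.26 = 0.78 m along the plane.
The resultant acts 0.52 + 0.26 = 0.78 m (along the plate) below the hinge at the top edge, so the moment about the hinge is M = F × 0.78 = 10.9252 × 0.78 = 8.52166 kN·m.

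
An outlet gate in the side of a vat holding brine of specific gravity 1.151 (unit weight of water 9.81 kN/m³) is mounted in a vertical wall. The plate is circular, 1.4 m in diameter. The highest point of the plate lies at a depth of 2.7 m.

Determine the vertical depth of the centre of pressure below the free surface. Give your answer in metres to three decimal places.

γ = 1.151 × 9.81 = 11.29131 kN/m³.
The centroid is at the centre, 0.7 m below the top of the plate, so the centroid depth is h_c = 2.7 + 0.7 = 3.4 m.
A = π(0.7)² = 1.53938 m².
Resultant F = γ·h_c·A = 11.29131 × 3.4 × 1.53938 = 59.0975 kN.
I_c = πr⁴/4 = π × 0.7⁴/4 = 0.188574 m⁴.
Centre of pressure: y_p = y_c + I_c/(y_c·A) = 3.4 + 0.188574/(3.4 × 1.53938) = 3.4 + 0.0360294 = 3.43603 m along the plane.

h_p = 3.436 m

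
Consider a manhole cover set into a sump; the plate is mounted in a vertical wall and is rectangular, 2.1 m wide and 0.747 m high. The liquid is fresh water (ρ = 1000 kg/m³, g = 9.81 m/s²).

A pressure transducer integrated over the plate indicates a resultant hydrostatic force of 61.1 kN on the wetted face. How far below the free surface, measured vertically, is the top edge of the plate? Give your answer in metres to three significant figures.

γ = ρg = 1000 × 9.81 = 9810 N/m³ = 9.81 kN/m³.
A = 2.1 × 0.747 = 1.5687 m².
From F = γ·h_c·A, the centroid depth is h_c = 61.1/(9.81 × 1.5687) = 3.97038 m.
The centroid lies 0.747/2 = 0.3735 m below the top edge, so the top edge sits at h_top = 3.97038 − 0.3735 = 3.59688 m below the surface.

d_top ≈ 3.60 m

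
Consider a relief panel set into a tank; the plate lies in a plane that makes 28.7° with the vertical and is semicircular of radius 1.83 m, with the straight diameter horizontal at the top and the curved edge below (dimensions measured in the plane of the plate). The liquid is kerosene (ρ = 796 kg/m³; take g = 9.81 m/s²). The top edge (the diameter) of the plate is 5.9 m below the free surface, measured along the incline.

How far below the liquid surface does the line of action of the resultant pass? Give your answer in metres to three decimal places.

h_p = 5.887 m

γ = ρg = 796 × 9.81 / 1000 = 7.80876 kN/m³.
The plate makes 28.7° with the vertical, i.e. θ = 90° − 28.7° = 61.3° to the horizontal. Measuring y along the incline from the free-surface line, vertical depth h = y·sinθ with sinθ = 0.877146.
The centroid of a semicircle lies 4r/(3π) = 0.776676 m from the diameter, here below the top edge, so y_c = 5.9 + 0.776676 = 6.67668 m and h_c = 6.67668 × 0.877146 = 5.85642 m.
A = πr²/2 = π × 1.83²/2 = 5.26044 m².
Resultant F = γ·h_c·A = 7.80876 × 5.85642 × 5.26044 = 240.567 kN.
I_c = (π/8 − 8/(9π))·r⁴ = 0.109757 × 1.83⁴ = 1.23094 m⁴.
Centre of pressure: y_p = y_c + I_c/(y_c·A) = 6.67668 + 1.23094/(6.67668 × 5.26044) = 6.67668 + 0.0350473 = 6.71173 m along the plane.
Vertically, h_p = y_p·sinθ = 6.71173 × 0.877146 = 5.88717 m.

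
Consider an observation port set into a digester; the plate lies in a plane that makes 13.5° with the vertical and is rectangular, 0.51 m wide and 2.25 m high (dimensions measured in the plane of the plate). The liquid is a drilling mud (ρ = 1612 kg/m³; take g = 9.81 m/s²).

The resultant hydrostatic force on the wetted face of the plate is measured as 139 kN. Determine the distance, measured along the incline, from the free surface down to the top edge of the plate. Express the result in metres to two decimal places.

γ = ρg = 1612 × 9.81 / 1000 = 15.81372 kN/m³.
A = 0.51 × 2.25 = 1.1475 m².
From F = γ·h_c·A, the centroid depth is h_c = 139/(15.81372 × 1.1475) = 7.65999 m.
The plate makes 13.5° with the vertical, i.e. θ = 90° − 13.5° = 76.5° to the horizontal. Measuring y along the incline from the free-surface line, vertical depth h = y·sinθ with sinθ = 0.972370.
Along the incline, y_c = h_c/sinθ = 7.65999/0.972370 = 7.87765 m.
The centroid lies 2.25/2 = 1.125 m below the top edge, so the top edge sits at y_top = 7.87765 − 1.125 = 6.75265 m along the incline.

y_top ≈ 6.75 m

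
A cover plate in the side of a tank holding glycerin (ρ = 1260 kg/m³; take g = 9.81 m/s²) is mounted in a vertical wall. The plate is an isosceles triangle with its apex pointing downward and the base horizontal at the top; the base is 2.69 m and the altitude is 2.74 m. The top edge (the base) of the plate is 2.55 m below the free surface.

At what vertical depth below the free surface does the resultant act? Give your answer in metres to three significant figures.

h_p = 3.58 m

γ = ρg = 1260 × 9.81 / 1000 = 12.3606 kN/m³.
With the apex down, the centroid sits h/3 = 2.74/3 = 0.913333 m below the base (the top edge), so the centroid depth is h_c = 2.55 + 0.913333 = 3.46333 m.
A = ½ × 2.69 × 2.74 = 3.6853 m².
Resultant F = γ·h_c·A = 12.3606 × 3.46333 × 3.6853 = 157.763 kN.
I_c = b·h³/36 = 2.69 × 2.74³/36 = 1.5371 m⁴.
Centre of pressure: y_p = y_c + I_c/(y_c·A) = 3.46333 + 1.5371/(3.46333 × 3.6853) = 3.46333 + 0.12043 = 3.58376 m along the plane.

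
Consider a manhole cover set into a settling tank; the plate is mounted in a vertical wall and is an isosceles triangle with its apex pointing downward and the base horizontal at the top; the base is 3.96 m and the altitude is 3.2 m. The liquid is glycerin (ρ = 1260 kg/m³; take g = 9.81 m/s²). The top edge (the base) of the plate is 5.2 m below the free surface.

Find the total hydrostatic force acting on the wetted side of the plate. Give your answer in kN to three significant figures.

γ = ρg = 1260 × 9.81 / 1000 = 12.3606 kN/m³.
With the apex down, the centroid sits h/3 = 3.2/3 = 1.06667 m below the base (the top edge), so the centroid depth is h_c = 5.2 + 1.06667 = 6.26667 m.
A = ½ × 3.96 × 3.2 = 6.336 m².
Resultant F = γ·h_c·A = 12.3606 × 6.26667 × 6.336 = 490.785 kN.

F ≈ 491 kN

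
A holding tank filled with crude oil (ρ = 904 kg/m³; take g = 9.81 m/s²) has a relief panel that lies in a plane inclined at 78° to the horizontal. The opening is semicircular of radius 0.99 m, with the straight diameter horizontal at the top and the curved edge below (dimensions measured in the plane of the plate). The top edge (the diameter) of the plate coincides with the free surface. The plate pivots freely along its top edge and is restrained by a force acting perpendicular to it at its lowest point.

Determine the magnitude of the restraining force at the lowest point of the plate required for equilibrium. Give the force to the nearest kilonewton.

P ≈ 3 kN

γ = ρg = 904 × 9.81 / 1000 = 8.86824 kN/m³.
Let θ = 78° be the plate's angle to the horizontal; measure y along the incline from where the plane meets the free surface. Vertical depth h = y·sinθ with sinθ = 0.978148.
The centroid of a semicircle lies 4r/(3π) = 0.420169 m from the diameter, here below the top edge, so y_c = 0.420169 m and h_c = 0.420169 × 0.978148 = 0.410987 m.
A = πr²/2 = π × 0.99²/2 = 1.53954 m².
Resultant F = γ·h_c·A = 8.86824 × 0.410987 × 1.53954 = 5.61121 kN.
I_c = (π/8 − 8/(9π))·r⁴ = 0.109757 × 0.99⁴ = 0.105432 m⁴.
Centre of pressure: y_p = y_c + I_c/(y_c·A) = 0.420169 + 0.105432/(0.420169 × 1.53954) = 0.420169 + 0.162989 = 0.583158 m along the plane.
The resultant acts 0.420169 + 0.162989 = 0.583158 m (along the plate) below the hinge at the top edge, so the moment about the hinge is M = F × 0.583158 = 5.61121 × 0.583158 = 3.27222 kN·m.
A normal force at the bottom, 0.99 m from the hinge, must supply this moment: P = 3.27222/0.99 = 3.30527 kN.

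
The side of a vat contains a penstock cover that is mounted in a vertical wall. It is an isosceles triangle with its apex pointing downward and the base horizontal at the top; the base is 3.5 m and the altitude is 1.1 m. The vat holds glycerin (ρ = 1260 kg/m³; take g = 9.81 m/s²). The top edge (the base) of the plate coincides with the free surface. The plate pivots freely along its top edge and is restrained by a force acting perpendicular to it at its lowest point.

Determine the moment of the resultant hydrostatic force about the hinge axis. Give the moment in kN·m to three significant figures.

M ≈ 4.80 kN·m

γ = ρg = 1260 × 9.81 / 1000 = 12.3606 kN/m³.
With the apex down, the centroid sits h/3 = 1.1/3 = 0.366667 m below the base (the top edge), so the centroid depth is h_c = 0.366667 m.
A = ½ × 3.5 × 1.1 = 1.925 m².
Resultant F = γ·h_c·A = 12.3606 × 0.366667 × 1.925 = 8.72453 kN.
I_c = b·h³/36 = 3.5 × 1.1³/36 = 0.129403 m⁴.
Centre of pressure: y_p = y_c + I_c/(y_c·A) = 0.366667 + 0.129403/(0.366667 × 1.925) = 0.366667 + 0.183333 = 0.55 m along the plane.
The resultant acts 0.366667 + 0.183333 = 0.55 m (along the plate) below the hinge at the top edge, so the moment about the hinge is M = F × 0.55 = 8.72453 × 0.55 = 4.79849 kN·m.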